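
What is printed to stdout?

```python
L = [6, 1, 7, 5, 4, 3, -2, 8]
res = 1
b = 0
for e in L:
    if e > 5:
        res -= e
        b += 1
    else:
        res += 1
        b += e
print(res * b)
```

e=6: >5, res = 1-6 = -5; b=1
e=1: not >5, res = (-5)+1 = -4; b=2
e=7: >5, res = (-4)-7 = -11; b=3
e=5: not >5, res = (-11)+1 = -10; b=8
e=4: not >5, res = (-10)+1 = -9; b=12
e=3: not >5, res = (-9)+1 = -8; b=15
e=-2: not >5, res = (-8)+1 = -7; b=13
e=8: >5, res = (-7)-8 = -15; b=14
res*b = (-15)*14 = -210

-210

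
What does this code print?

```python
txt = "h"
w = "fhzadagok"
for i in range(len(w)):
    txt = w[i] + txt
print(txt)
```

i=0: prepend 'f' → 'fh'
i=1: prepend 'h' → 'hfh'
i=2: prepend 'z' → 'zhfh'
i=3: prepend 'a' → 'azhfh'
i=4: prepend 'd' → 'dazhfh'
i=5: prepend 'a' → 'adazhfh'
i=6: prepend 'g' → 'gadazhfh'
i=7: prepend 'o' → 'ogadazhfh'
i=8: prepend 'k' → 'kogadazhfh'

kogadazhfh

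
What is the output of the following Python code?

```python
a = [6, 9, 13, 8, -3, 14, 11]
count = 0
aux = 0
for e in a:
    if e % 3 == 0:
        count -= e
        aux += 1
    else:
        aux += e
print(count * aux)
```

-588

e=6: %3==0, count = 0-6 = -6; aux=1
e=9: %3==0, count = (-6)-9 = -15; aux=2
e=13: not %3==0; aux=15
e=8: not %3==0; aux=23
e=-3: %3==0, count = (-15)-(-3) = -12; aux=24
e=14: not %3==0; aux=38
e=11: not %3==0; aux=49
count*aux = (-12)*49 = -588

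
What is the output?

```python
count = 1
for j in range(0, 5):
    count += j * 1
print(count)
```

j=0: count = 1+0*1 = 1
j=1: count = 1+1*1 = 2
j=2: count = 2+2*1 = 4
j=3: count = 4+3*1 = 7
j=4: count = 7+4*1 = 11

11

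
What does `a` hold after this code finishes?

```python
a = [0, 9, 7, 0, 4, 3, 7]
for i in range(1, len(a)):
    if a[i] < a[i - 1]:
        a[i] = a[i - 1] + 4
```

[0, 9, 13, 17, 21, 25, 29]

i=1: 9>=0, unchanged → [0, 9, 7, 0, 4, 3, 7]
i=2: 7<9, a[2] = 9+4 = 13 → [0, 9, 13, 0, 4, 3, 7]
i=3: 0<13, a[3] = 13+4 = 17 → [0, 9, 13, 17, 4, 3, 7]
i=4: 4<17, a[4] = 17+4 = 21 → [0, 9, 13, 17, 21, 3, 7]
i=5: 3<21, a[5] = 21+4 = 25 → [0, 9, 13, 17, 21, 25, 7]
i=6: 7<25, a[6] = 25+4 = 29 → [0, 9, 13, 17, 21, 25, 29]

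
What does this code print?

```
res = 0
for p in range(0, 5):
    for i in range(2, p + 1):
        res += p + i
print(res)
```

36

p=2,i=2: res = 0+4 = 4
p=3,i=2: res = 4+5 = 9
p=3,i=3: res = 9+6 = 15
p=4,i=2: res = 15+6 = 21
p=4,i=3: res = 21+7 = 28
p=4,i=4: res = 28+8 = 36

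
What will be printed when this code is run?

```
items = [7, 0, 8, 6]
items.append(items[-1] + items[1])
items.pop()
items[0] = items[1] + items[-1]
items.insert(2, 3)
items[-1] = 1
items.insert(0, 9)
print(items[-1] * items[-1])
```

1

append items[-1]+items[1] = 6+0 = 6 → [7, 0, 8, 6, 6]
pop() removes 6 → [7, 0, 8, 6]
items[0] = items[1]+items[-1] = 0+6 = 6 → [6, 0, 8, 6]
insert 3 at 2 → [6, 0, 3, 8, 6]
items[-1] = 1 → [6, 0, 3, 8, 1]
insert 9 at 0 → [9, 6, 0, 3, 8, 1]
items[-1]*items[-1] = 1*1 = 1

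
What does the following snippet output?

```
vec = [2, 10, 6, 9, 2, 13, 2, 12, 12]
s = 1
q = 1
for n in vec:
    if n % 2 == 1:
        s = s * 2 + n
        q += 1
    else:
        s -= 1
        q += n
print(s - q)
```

n=2: not odd, s = 1-1 = 0; q=3
n=10: not odd, s = 0-1 = -1; q=13
n=6: not odd, s = (-1)-1 = -2; q=19
n=9: odd, s = (-2)*2+9 = 5; q=20
n=2: not odd, s = 5-1 = 4; q=22
n=13: odd, s = 4*2+13 = 21; q=23
n=2: not odd, s = 21-1 = 20; q=25
n=12: not odd, s = 20-1 = 19; q=37
n=12: not odd, s = 19-1 = 18; q=49
s-q = 18-49 = -31

-31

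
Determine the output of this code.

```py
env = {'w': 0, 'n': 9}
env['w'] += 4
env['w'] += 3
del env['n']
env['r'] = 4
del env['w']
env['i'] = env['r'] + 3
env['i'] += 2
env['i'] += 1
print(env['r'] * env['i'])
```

40

env['w'] = 0+4 = 4 → {'w': 4, 'n': 9}
env['w'] = 4+3 = 7 → {'w': 7, 'n': 9}
del 'n' → {'w': 7}
env['r'] = 4 → {'w': 7, 'r': 4}
del 'w' → {'r': 4}
env['i'] = env['r']+3 = 7 → {'r': 4, 'i': 7}
env['i'] = 7+2 = 9 → {'r': 4, 'i': 9}
env['i'] = 9+1 = 10 → {'r': 4, 'i': 10}
env['r']*env['i'] = 4*10 = 40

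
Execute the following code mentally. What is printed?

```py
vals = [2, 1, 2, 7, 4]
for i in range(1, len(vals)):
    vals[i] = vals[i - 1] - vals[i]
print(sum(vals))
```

i=1: vals[1] = 2-1 = 1 → [2, 1, 2, 7, 4]
i=2: vals[2] = 1-2 = -1 → [2, 1, -1, 7, 4]
i=3: vals[3] = (-1)-7 = -8 → [2, 1, -1, -8, 4]
i=4: vals[4] = (-8)-4 = -12 → [2, 1, -1, -8, -12]
sum = -18

-18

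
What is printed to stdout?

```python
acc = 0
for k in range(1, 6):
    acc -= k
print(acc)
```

k=1: acc = 0-1 = -1
k=2: acc = (-1)-2 = -3
k=3: acc = (-3)-3 = -6
k=4: acc = (-6)-4 = -10
k=5: acc = (-10)-5 = -15

-15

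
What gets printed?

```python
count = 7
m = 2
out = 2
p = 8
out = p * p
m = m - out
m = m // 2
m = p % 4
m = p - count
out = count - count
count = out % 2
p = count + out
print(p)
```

0

out = 8*8 = 64
m = 2-64 = -62
m = (-62)//2 = -31
m = 8%4 = 0
m = 8-7 = 1
out = 7-7 = 0
count = 0%2 = 0
p = 0+0 = 0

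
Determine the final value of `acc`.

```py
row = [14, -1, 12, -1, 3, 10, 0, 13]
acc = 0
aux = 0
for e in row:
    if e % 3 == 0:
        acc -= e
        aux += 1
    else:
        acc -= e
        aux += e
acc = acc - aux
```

-88

e=14: not %3==0, acc = 0-14 = -14; aux=14
e=-1: not %3==0, acc = (-14)-(-1) = -13; aux=13
e=12: %3==0, acc = (-13)-12 = -25; aux=14
e=-1: not %3==0, acc = (-25)-(-1) = -24; aux=13
e=3: %3==0, acc = (-24)-3 = -27; aux=14
e=10: not %3==0, acc = (-27)-10 = -37; aux=24
e=0: %3==0, acc = (-37)-0 = -37; aux=25
e=13: not %3==0, acc = (-37)-13 = -50; aux=38
acc-aux = (-50)-38 = -88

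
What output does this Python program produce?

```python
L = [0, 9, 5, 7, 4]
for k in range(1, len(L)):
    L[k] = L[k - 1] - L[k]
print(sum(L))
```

k=1: L[1] = 0-9 = -9 → [0, -9, 5, 7, 4]
k=2: L[2] = (-9)-5 = -14 → [0, -9, -14, 7, 4]
k=3: L[3] = (-14)-7 = -21 → [0, -9, -14, -21, 4]
k=4: L[4] = (-21)-4 = -25 → [0, -9, -14, -21, -25]
sum = -69

-69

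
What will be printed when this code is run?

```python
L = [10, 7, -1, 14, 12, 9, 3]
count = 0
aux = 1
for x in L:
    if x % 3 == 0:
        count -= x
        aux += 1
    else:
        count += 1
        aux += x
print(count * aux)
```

x=10: not %3==0, count = 0+1 = 1; aux=11
x=7: not %3==0, count = 1+1 = 2; aux=18
x=-1: not %3==0, count = 2+1 = 3; aux=17
x=14: not %3==0, count = 3+1 = 4; aux=31
x=12: %3==0, count = 4-12 = -8; aux=32
x=9: %3==0, count = (-8)-9 = -17; aux=33
x=3: %3==0, count = (-17)-3 = -20; aux=34
count*aux = (-20)*34 = -680

-680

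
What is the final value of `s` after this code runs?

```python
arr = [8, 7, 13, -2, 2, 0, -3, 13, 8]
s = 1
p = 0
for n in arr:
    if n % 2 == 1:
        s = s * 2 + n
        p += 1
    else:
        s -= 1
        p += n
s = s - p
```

82

n=8: not odd, s = 1-1 = 0; p=8
n=7: odd, s = 0*2+7 = 7; p=9
n=13: odd, s = 7*2+13 = 27; p=10
n=-2: not odd, s = 27-1 = 26; p=8
n=2: not odd, s = 26-1 = 25; p=10
n=0: not odd, s = 25-1 = 24; p=10
n=-3: odd, s = 24*2+(-3) = 45; p=11
n=13: odd, s = 45*2+13 = 103; p=12
n=8: not odd, s = 103-1 = 102; p=20
s-p = 102-20 = 82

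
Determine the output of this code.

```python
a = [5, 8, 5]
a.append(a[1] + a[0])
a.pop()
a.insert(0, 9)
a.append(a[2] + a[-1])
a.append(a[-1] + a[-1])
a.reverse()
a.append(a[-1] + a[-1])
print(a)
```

append a[1]+a[0] = 8+5 = 13 → [5, 8, 5, 13]
pop() removes 13 → [5, 8, 5]
insert 9 at 0 → [9, 5, 8, 5]
append a[2]+a[-1] = 8+5 = 13 → [9, 5, 8, 5, 13]
append a[-1]+a[-1] = 13+13 = 26 → [9, 5, 8, 5, 13, 26]
reverse → [26, 13, 5, 8, 5, 9]
append a[-1]+a[-1] = 9+9 = 18 → [26, 13, 5, 8, 5, 9, 18]

[26, 13, 5, 8, 5, 9, 18]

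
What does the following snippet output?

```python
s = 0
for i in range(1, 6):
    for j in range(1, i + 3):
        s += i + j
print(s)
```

165

i=1,j=1: s = 0+2 = 2
i=1,j=2: s = 2+3 = 5
i=1,j=3: s = 5+4 = 9
i=2,j=1: s = 9+3 = 12
i=2,j=2: s = 12+4 = 16
i=2,j=3: s = 16+5 = 21
i=2,j=4: s = 21+6 = 27
i=3,j=1: s = 27+4 = 31
i=3,j=2: s = 31+5 = 36
i=3,j=3: s = 36+6 = 42
i=3,j=4: s = 42+7 = 49
i=3,j=5: s = 49+8 = 57
i=4,j=1: s = 57+5 = 62
i=4,j=2: s = 62+6 = 68
i=4,j=3: s = 68+7 = 75
i=4,j=4: s = 75+8 = 83
i=4,j=5: s = 83+9 = 92
i=4,j=6: s = 92+10 = 102
i=5,j=1: s = 102+6 = 108
i=5,j=2: s = 108+7 = 115
i=5,j=3: s = 115+8 = 123
i=5,j=4: s = 123+9 = 132
i=5,j=5: s = 132+10 = 142
i=5,j=6: s = 142+11 = 153
i=5,j=7: s = 153+12 = 165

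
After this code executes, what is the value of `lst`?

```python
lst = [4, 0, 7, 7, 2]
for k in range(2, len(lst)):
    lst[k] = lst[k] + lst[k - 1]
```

[4, 0, 7, 14, 16]

k=2: lst[2] = 7+0 = 7 → [4, 0, 7, 7, 2]
k=3: lst[3] = 7+7 = 14 → [4, 0, 7, 14, 2]
k=4: lst[4] = 2+14 = 16 → [4, 0, 7, 14, 16]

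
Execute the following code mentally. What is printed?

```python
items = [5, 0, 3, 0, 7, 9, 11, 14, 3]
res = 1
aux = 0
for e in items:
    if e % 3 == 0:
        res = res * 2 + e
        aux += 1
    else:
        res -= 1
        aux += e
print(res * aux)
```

e=5: not %3==0, res = 1-1 = 0; aux=5
e=0: %3==0, res = 0*2+0 = 0; aux=6
e=3: %3==0, res = 0*2+3 = 3; aux=7
e=0: %3==0, res = 3*2+0 = 6; aux=8
e=7: not %3==0, res = 6-1 = 5; aux=15
e=9: %3==0, res = 5*2+9 = 19; aux=16
e=11: not %3==0, res = 19-1 = 18; aux=27
e=14: not %3==0, res = 18-1 = 17; aux=41
e=3: %3==0, res = 17*2+3 = 37; aux=42
res*aux = 37*42 = 1554

1554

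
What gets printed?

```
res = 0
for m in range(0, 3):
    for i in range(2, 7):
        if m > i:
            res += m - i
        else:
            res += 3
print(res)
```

m=0,i=2: not 0>2, res = 0+3 = 3
m=0,i=3: not 0>3, res = 3+3 = 6
m=0,i=4: not 0>4, res = 6+3 = 9
m=0,i=5: not 0>5, res = 9+3 = 12
m=0,i=6: not 0>6, res = 12+3 = 15
m=1,i=2: not 1>2, res = 15+3 = 18
m=1,i=3: not 1>3, res = 18+3 = 21
m=1,i=4: not 1>4, res = 21+3 = 24
m=1,i=5: not 1>5, res = 24+3 = 27
m=1,i=6: not 1>6, res = 27+3 = 30
m=2,i=2: not 2>2, res = 30+3 = 33
m=2,i=3: not 2>3, res = 33+3 = 36
m=2,i=4: not 2>4, res = 36+3 = 39
m=2,i=5: not 2>5, res = 39+3 = 42
m=2,i=6: not 2>6, res = 42+3 = 45

45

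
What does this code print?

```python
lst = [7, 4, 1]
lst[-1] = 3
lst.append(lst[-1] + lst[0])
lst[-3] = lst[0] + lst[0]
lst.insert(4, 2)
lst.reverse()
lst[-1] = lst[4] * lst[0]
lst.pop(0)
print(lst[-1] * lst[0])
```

140

lst[-1] = 3 → [7, 4, 3]
append lst[-1]+lst[0] = 3+7 = 10 → [7, 4, 3, 10]
lst[-3] = lst[0]+lst[0] = 7+7 = 14 → [7, 14, 3, 10]
insert 2 at 4 → [7, 14, 3, 10, 2]
reverse → [2, 10, 3, 14, 7]
lst[-1] = lst[4]*lst[0] = 7*2 = 14 → [2, 10, 3, 14, 14]
pop(0) removes 2 → [10, 3, 14, 14]
lst[-1]*lst[0] = 14*10 = 140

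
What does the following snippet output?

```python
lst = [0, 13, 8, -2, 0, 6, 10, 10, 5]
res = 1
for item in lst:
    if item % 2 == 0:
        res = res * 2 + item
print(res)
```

item=0: even, res = 1*2+0 = 2
item=13: not even
item=8: even, res = 2*2+8 = 12
item=-2: even, res = 12*2+(-2) = 22
item=0: even, res = 22*2+0 = 44
item=6: even, res = 44*2+6 = 94
item=10: even, res = 94*2+10 = 198
item=10: even, res = 198*2+10 = 406
item=5: not even

406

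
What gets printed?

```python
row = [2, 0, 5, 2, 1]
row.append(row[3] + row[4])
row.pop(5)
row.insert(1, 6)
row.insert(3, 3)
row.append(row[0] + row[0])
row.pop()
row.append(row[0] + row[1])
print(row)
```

[2, 6, 0, 3, 5, 2, 1, 8]

append row[3]+row[4] = 2+1 = 3 → [2, 0, 5, 2, 1, 3]
pop(5) removes 3 → [2, 0, 5, 2, 1]
insert 6 at 1 → [2, 6, 0, 5, 2, 1]
insert 3 at 3 → [2, 6, 0, 3, 5, 2, 1]
append row[0]+row[0] = 2+2 = 4 → [2, 6, 0, 3, 5, 2, 1, 4]
pop() removes 4 → [2, 6, 0, 3, 5, 2, 1]
append row[0]+row[1] = 2+6 = 8 → [2, 6, 0, 3, 5, 2, 1, 8]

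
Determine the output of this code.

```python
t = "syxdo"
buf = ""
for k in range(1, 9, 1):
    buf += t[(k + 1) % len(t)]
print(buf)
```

xdosyxdo

k=1: add t[2]='x' → 'x'
k=2: add t[3]='d' → 'xd'
k=3: add t[4]='o' → 'xdo'
k=4: add t[0]='s' → 'xdos'
k=5: add t[1]='y' → 'xdosy'
k=6: add t[2]='x' → 'xdosyx'
k=7: add t[3]='d' → 'xdosyxd'
k=8: add t[4]='o' → 'xdosyxdo'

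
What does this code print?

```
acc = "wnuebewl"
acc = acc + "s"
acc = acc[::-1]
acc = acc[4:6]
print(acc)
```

+ 's' → 'wnuebewls'
reverse → 'slwebeunw'
slice [4:6] → 'be'

be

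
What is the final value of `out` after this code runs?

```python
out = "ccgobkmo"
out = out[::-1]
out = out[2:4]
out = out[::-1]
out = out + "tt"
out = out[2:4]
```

reverse → 'omkbogcc'
slice [2:4] → 'kb'
reverse → 'bk'
+ 'tt' → 'bktt'
slice [2:4] → 'tt'

'tt'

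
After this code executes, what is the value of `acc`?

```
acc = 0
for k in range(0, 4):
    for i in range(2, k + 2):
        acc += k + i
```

30

k=1,i=2: acc = 0+3 = 3
k=2,i=2: acc = 3+4 = 7
k=2,i=3: acc = 7+5 = 12
k=3,i=2: acc = 12+5 = 17
k=3,i=3: acc = 17+6 = 23
k=3,i=4: acc = 23+7 = 30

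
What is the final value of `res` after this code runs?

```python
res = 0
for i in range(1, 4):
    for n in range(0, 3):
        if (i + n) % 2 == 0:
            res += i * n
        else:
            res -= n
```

3

i=1,n=0: odd sum, res = 0-0 = 0
i=1,n=1: even sum, res = 0+1 = 1
i=1,n=2: odd sum, res = 1-2 = -1
i=2,n=0: even sum, res = (-1)+0 = -1
i=2,n=1: odd sum, res = (-1)-1 = -2
i=2,n=2: even sum, res = (-2)+4 = 2
i=3,n=0: odd sum, res = 2-0 = 2
i=3,n=1: even sum, res = 2+3 = 5
i=3,n=2: odd sum, res = 5-2 = 3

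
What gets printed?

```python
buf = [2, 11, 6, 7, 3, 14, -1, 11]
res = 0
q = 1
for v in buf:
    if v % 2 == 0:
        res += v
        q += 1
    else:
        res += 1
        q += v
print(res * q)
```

945

v=2: even, res = 0+2 = 2; q=2
v=11: not even, res = 2+1 = 3; q=13
v=6: even, res = 3+6 = 9; q=14
v=7: not even, res = 9+1 = 10; q=21
v=3: not even, res = 10+1 = 11; q=24
v=14: even, res = 11+14 = 25; q=25
v=-1: not even, res = 25+1 = 26; q=24
v=11: not even, res = 26+1 = 27; q=35
res*q = 27*35 = 945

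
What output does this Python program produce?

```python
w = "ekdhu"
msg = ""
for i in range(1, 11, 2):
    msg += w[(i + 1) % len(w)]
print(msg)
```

dukhe

i=1: add w[2]='d' → 'd'
i=3: add w[4]='u' → 'du'
i=5: add w[1]='k' → 'duk'
i=7: add w[3]='h' → 'dukh'
i=9: add w[0]='e' → 'dukhe'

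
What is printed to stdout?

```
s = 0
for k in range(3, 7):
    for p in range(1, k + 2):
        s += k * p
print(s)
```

363

k=3,p=1: s = 0+3 = 3
k=3,p=2: s = 3+6 = 9
k=3,p=3: s = 9+9 = 18
k=3,p=4: s = 18+12 = 30
k=4,p=1: s = 30+4 = 34
k=4,p=2: s = 34+8 = 42
k=4,p=3: s = 42+12 = 54
k=4,p=4: s = 54+16 = 70
k=4,p=5: s = 70+20 = 90
k=5,p=1: s = 90+5 = 95
k=5,p=2: s = 95+10 = 105
k=5,p=3: s = 105+15 = 120
k=5,p=4: s = 120+20 = 140
k=5,p=5: s = 140+25 = 165
k=5,p=6: s = 165+30 = 195
k=6,p=1: s = 195+6 = 201
k=6,p=2: s = 201+12 = 213
k=6,p=3: s = 213+18 = 231
k=6,p=4: s = 231+24 = 255
k=6,p=5: s = 255+30 = 285
k=6,p=6: s = 285+36 = 321
k=6,p=7: s = 321+42 = 363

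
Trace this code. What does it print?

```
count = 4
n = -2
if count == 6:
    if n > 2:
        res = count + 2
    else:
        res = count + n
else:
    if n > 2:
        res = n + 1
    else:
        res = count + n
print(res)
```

2

count=4, n=-2
count == 6 is False; n > 2 is False
→ res = count + n = 2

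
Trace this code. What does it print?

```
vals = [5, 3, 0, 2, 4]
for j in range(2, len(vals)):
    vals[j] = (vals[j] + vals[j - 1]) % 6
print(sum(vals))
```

j=2: vals[2] = (0+3)%6 = 3 → [5, 3, 3, 2, 4]
j=3: vals[3] = (2+3)%6 = 5 → [5, 3, 3, 5, 4]
j=4: vals[4] = (4+5)%6 = 3 → [5, 3, 3, 5, 3]
sum = 19

19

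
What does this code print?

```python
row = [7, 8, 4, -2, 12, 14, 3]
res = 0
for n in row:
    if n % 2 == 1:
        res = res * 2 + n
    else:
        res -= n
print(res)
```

n=7: odd, res = 0*2+7 = 7
n=8: not odd, res = 7-8 = -1
n=4: not odd, res = (-1)-4 = -5
n=-2: not odd, res = (-5)-(-2) = -3
n=12: not odd, res = (-3)-12 = -15
n=14: not odd, res = (-15)-14 = -29
n=3: odd, res = (-29)*2+3 = -55

-55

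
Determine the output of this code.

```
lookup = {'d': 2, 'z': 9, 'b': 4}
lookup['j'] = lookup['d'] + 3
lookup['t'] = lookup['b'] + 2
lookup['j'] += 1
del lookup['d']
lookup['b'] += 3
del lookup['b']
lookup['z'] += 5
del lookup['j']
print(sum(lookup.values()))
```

lookup['j'] = lookup['d']+3 = 5 → {'d': 2, 'z': 9, 'b': 4, 'j': 5}
lookup['t'] = lookup['b']+2 = 6 → {'d': 2, 'z': 9, 'b': 4, 'j': 5, 't': 6}
lookup['j'] = 5+1 = 6 → {'d': 2, 'z': 9, 'b': 4, 'j': 6, 't': 6}
del 'd' → {'z': 9, 'b': 4, 'j': 6, 't': 6}
lookup['b'] = 4+3 = 7 → {'z': 9, 'b': 7, 'j': 6, 't': 6}
del 'b' → {'z': 9, 'j': 6, 't': 6}
lookup['z'] = 9+5 = 14 → {'z': 14, 'j': 6, 't': 6}
del 'j' → {'z': 14, 't': 6}
sum of values = 20

20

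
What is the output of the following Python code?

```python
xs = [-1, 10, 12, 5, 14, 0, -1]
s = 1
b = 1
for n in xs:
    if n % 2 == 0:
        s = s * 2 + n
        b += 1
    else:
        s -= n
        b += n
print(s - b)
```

n=-1: not even, s = 1-(-1) = 2; b=0
n=10: even, s = 2*2+10 = 14; b=1
n=12: even, s = 14*2+12 = 40; b=2
n=5: not even, s = 40-5 = 35; b=7
n=14: even, s = 35*2+14 = 84; b=8
n=0: even, s = 84*2+0 = 168; b=9
n=-1: not even, s = 168-(-1) = 169; b=8
s-b = 169-8 = 161

161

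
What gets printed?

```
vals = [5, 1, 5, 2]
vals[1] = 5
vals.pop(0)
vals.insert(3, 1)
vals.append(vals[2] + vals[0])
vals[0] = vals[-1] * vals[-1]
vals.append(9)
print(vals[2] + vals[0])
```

vals[1] = 5 → [5, 5, 5, 2]
pop(0) removes 5 → [5, 5, 2]
insert 1 at 3 → [5, 5, 2, 1]
append vals[2]+vals[0] = 2+5 = 7 → [5, 5, 2, 1, 7]
vals[0] = vals[-1]*vals[-1] = 7*7 = 49 → [49, 5, 2, 1, 7]
append 9 → [49, 5, 2, 1, 7, 9]
vals[2]+vals[0] = 2+49 = 51

51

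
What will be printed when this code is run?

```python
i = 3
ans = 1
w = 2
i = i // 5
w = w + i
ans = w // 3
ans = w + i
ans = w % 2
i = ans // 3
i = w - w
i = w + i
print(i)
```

i = 3//5 = 0
w = 2+0 = 2
ans = 2//3 = 0
ans = 2+0 = 2
ans = 2%2 = 0
i = 0//3 = 0
i = 2-2 = 0
i = 2+0 = 2

2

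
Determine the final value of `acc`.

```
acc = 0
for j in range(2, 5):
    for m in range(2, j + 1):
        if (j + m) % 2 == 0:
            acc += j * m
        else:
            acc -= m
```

j=2,m=2: even sum, acc = 0+4 = 4
j=3,m=2: odd sum, acc = 4-2 = 2
j=3,m=3: even sum, acc = 2+9 = 11
j=4,m=2: even sum, acc = 11+8 = 19
j=4,m=3: odd sum, acc = 19-3 = 16
j=4,m=4: even sum, acc = 16+16 = 32

32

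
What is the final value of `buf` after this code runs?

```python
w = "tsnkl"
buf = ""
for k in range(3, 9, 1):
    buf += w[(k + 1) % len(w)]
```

k=3: add w[4]='l' → 'l'
k=4: add w[0]='t' → 'lt'
k=5: add w[1]='s' → 'lts'
k=6: add w[2]='n' → 'ltsn'
k=7: add w[3]='k' → 'ltsnk'
k=8: add w[4]='l' → 'ltsnkl'

'ltsnkl'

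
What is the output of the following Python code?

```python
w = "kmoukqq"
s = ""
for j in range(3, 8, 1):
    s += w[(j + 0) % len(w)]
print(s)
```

ukqqk

j=3: add w[3]='u' → 'u'
j=4: add w[4]='k' → 'uk'
j=5: add w[5]='q' → 'ukq'
j=6: add w[6]='q' → 'ukqq'
j=7: add w[0]='k' → 'ukqqk'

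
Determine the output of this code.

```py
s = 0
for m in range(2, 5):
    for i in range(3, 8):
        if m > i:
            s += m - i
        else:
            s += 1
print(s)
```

m=2,i=3: not 2>3, s = 0+1 = 1
m=2,i=4: not 2>4, s = 1+1 = 2
m=2,i=5: not 2>5, s = 2+1 = 3
m=2,i=6: not 2>6, s = 3+1 = 4
m=2,i=7: not 2>7, s = 4+1 = 5
m=3,i=3: not 3>3, s = 5+1 = 6
m=3,i=4: not 3>4, s = 6+1 = 7
m=3,i=5: not 3>5, s = 7+1 = 8
m=3,i=6: not 3>6, s = 8+1 = 9
m=3,i=7: not 3>7, s = 9+1 = 10
m=4,i=3: 4>3, s = 10+1 = 11
m=4,i=4: not 4>4, s = 11+1 = 12
m=4,i=5: not 4>5, s = 12+1 = 13
m=4,i=6: not 4>6, s = 13+1 = 14
m=4,i=7: not 4>7, s = 14+1 = 15

15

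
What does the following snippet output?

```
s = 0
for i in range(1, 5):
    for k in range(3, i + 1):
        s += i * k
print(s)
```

i=3,k=3: s = 0+9 = 9
i=4,k=3: s = 9+12 = 21
i=4,k=4: s = 21+16 = 37

37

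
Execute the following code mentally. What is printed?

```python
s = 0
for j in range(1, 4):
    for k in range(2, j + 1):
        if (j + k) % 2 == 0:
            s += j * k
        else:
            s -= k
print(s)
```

11

j=2,k=2: even sum, s = 0+4 = 4
j=3,k=2: odd sum, s = 4-2 = 2
j=3,k=3: even sum, s = 2+9 = 11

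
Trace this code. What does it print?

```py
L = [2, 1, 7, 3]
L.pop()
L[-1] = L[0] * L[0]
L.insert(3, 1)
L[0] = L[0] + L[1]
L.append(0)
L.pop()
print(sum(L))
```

pop() removes 3 → [2, 1, 7]
L[-1] = L[0]*L[0] = 2*2 = 4 → [2, 1, 4]
insert 1 at 3 → [2, 1, 4, 1]
L[0] = L[0]+L[1] = 2+1 = 3 → [3, 1, 4, 1]
append 0 → [3, 1, 4, 1, 0]
pop() removes 0 → [3, 1, 4, 1]
sum = 9

9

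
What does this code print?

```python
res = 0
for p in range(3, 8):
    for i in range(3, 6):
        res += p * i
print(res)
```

300

p=3,i=3: res = 0+9 = 9
p=3,i=4: res = 9+12 = 21
p=3,i=5: res = 21+15 = 36
p=4,i=3: res = 36+12 = 48
p=4,i=4: res = 48+16 = 64
p=4,i=5: res = 64+20 = 84
p=5,i=3: res = 84+15 = 99
p=5,i=4: res = 99+20 = 119
p=5,i=5: res = 119+25 = 144
p=6,i=3: res = 144+18 = 162
p=6,i=4: res = 162+24 = 186
p=6,i=5: res = 186+30 = 216
p=7,i=3: res = 216+21 = 237
p=7,i=4: res = 237+28 = 265
p=7,i=5: res = 265+35 = 300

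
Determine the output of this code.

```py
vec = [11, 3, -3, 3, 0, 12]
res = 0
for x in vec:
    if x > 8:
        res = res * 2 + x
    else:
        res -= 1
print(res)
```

26

x=11: >8, res = 0*2+11 = 11
x=3: not >8, res = 11-1 = 10
x=-3: not >8, res = 10-1 = 9
x=3: not >8, res = 9-1 = 8
x=0: not >8, res = 8-1 = 7
x=12: >8, res = 7*2+12 = 26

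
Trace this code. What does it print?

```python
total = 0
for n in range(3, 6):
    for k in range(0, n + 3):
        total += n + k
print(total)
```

n=3,k=0: total = 0+3 = 3
n=3,k=1: total = 3+4 = 7
n=3,k=2: total = 7+5 = 12
n=3,k=3: total = 12+6 = 18
n=3,k=4: total = 18+7 = 25
n=3,k=5: total = 25+8 = 33
n=4,k=0: total = 33+4 = 37
n=4,k=1: total = 37+5 = 42
n=4,k=2: total = 42+6 = 48
n=4,k=3: total = 48+7 = 55
n=4,k=4: total = 55+8 = 63
n=4,k=5: total = 63+9 = 72
n=4,k=6: total = 72+10 = 82
n=5,k=0: total = 82+5 = 87
n=5,k=1: total = 87+6 = 93
n=5,k=2: total = 93+7 = 100
n=5,k=3: total = 100+8 = 108
n=5,k=4: total = 108+9 = 117
n=5,k=5: total = 117+10 = 127
n=5,k=6: total = 127+11 = 138
n=5,k=7: total = 138+12 = 150

150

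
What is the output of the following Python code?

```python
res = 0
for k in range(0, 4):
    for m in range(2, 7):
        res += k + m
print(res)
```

k=0,m=2: res = 0+2 = 2
k=0,m=3: res = 2+3 = 5
k=0,m=4: res = 5+4 = 9
k=0,m=5: res = 9+5 = 14
k=0,m=6: res = 14+6 = 20
k=1,m=2: res = 20+3 = 23
k=1,m=3: res = 23+4 = 27
k=1,m=4: res = 27+5 = 32
k=1,m=5: res = 32+6 = 38
k=1,m=6: res = 38+7 = 45
k=2,m=2: res = 45+4 = 49
k=2,m=3: res = 49+5 = 54
k=2,m=4: res = 54+6 = 60
k=2,m=5: res = 60+7 = 67
k=2,m=6: res = 67+8 = 75
k=3,m=2: res = 75+5 = 80
k=3,m=3: res = 80+6 = 86
k=3,m=4: res = 86+7 = 93
k=3,m=5: res = 93+8 = 101
k=3,m=6: res = 101+9 = 110

110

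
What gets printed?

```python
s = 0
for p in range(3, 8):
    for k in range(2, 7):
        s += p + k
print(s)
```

p=3,k=2: s = 0+5 = 5
p=3,k=3: s = 5+6 = 11
p=3,k=4: s = 11+7 = 18
p=3,k=5: s = 18+8 = 26
p=3,k=6: s = 26+9 = 35
p=4,k=2: s = 35+6 = 41
p=4,k=3: s = 41+7 = 48
p=4,k=4: s = 48+8 = 56
p=4,k=5: s = 56+9 = 65
p=4,k=6: s = 65+10 = 75
p=5,k=2: s = 75+7 = 82
p=5,k=3: s = 82+8 = 90
p=5,k=4: s = 90+9 = 99
p=5,k=5: s = 99+10 = 109
p=5,k=6: s = 109+11 = 120
p=6,k=2: s = 120+8 = 128
p=6,k=3: s = 128+9 = 137
p=6,k=4: s = 137+10 = 147
p=6,k=5: s = 147+11 = 158
p=6,k=6: s = 158+12 = 170
p=7,k=2: s = 170+9 = 179
p=7,k=3: s = 179+10 = 189
p=7,k=4: s = 189+11 = 200
p=7,k=5: s = 200+12 = 212
p=7,k=6: s = 212+13 = 225

225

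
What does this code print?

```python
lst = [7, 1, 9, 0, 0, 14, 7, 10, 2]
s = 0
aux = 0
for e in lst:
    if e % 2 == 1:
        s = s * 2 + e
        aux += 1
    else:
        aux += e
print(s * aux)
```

2550

e=7: odd, s = 0*2+7 = 7; aux=1
e=1: odd, s = 7*2+1 = 15; aux=2
e=9: odd, s = 15*2+9 = 39; aux=3
e=0: not odd; aux=3
e=0: not odd; aux=3
e=14: not odd; aux=17
e=7: odd, s = 39*2+7 = 85; aux=18
e=10: not odd; aux=28
e=2: not odd; aux=30
s*aux = 85*30 = 2550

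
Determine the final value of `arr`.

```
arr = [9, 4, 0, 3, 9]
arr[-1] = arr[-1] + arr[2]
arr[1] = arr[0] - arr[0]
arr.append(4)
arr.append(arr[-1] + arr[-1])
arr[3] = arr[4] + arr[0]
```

[9, 0, 0, 18, 9, 4, 8]

arr[-1] = arr[-1]+arr[2] = 9+0 = 9 → [9, 4, 0, 3, 9]
arr[1] = arr[0]-arr[0] = 9-9 = 0 → [9, 0, 0, 3, 9]
append 4 → [9, 0, 0, 3, 9, 4]
append arr[-1]+arr[-1] = 4+4 = 8 → [9, 0, 0, 3, 9, 4, 8]
arr[3] = arr[4]+arr[0] = 9+9 = 18 → [9, 0, 0, 18, 9, 4, 8]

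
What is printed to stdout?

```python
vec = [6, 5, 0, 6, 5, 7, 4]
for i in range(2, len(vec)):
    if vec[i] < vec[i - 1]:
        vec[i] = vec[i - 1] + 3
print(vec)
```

[6, 5, 8, 11, 14, 17, 20]

i=2: 0<5, vec[2] = 5+3 = 8 → [6, 5, 8, 6, 5, 7, 4]
i=3: 6<8, vec[3] = 8+3 = 11 → [6, 5, 8, 11, 5, 7, 4]
i=4: 5<11, vec[4] = 11+3 = 14 → [6, 5, 8, 11, 14, 7, 4]
i=5: 7<14, vec[5] = 14+3 = 17 → [6, 5, 8, 11, 14, 17, 4]
i=6: 4<17, vec[6] = 17+3 = 20 → [6, 5, 8, 11, 14, 17, 20]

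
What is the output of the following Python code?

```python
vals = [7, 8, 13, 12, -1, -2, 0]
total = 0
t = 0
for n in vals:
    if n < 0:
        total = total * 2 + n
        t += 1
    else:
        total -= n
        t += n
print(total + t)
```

n=7: not <0, total = 0-7 = -7; t=7
n=8: not <0, total = (-7)-8 = -15; t=15
n=13: not <0, total = (-15)-13 = -28; t=28
n=12: not <0, total = (-28)-12 = -40; t=40
n=-1: <0, total = (-40)*2+(-1) = -81; t=41
n=-2: <0, total = (-81)*2+(-2) = -164; t=42
n=0: not <0, total = (-164)-0 = -164; t=42
total+t = (-164)+42 = -122

-122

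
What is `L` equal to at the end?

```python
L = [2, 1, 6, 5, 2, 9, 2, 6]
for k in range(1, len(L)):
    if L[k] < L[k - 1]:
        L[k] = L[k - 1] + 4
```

[2, 6, 6, 10, 14, 18, 22, 26]

k=1: 1<2, L[1] = 2+4 = 6 → [2, 6, 6, 5, 2, 9, 2, 6]
k=2: 6>=6, unchanged → [2, 6, 6, 5, 2, 9, 2, 6]
k=3: 5<6, L[3] = 6+4 = 10 → [2, 6, 6, 10, 2, 9, 2, 6]
k=4: 2<10, L[4] = 10+4 = 14 → [2, 6, 6, 10, 14, 9, 2, 6]
k=5: 9<14, L[5] = 14+4 = 18 → [2, 6, 6, 10, 14, 18, 2, 6]
k=6: 2<18, L[6] = 18+4 = 22 → [2, 6, 6, 10, 14, 18, 22, 6]
k=7: 6<22, L[7] = 22+4 = 26 → [2, 6, 6, 10, 14, 18, 22, 26]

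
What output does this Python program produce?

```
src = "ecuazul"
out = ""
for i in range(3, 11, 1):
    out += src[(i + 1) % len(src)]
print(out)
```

zulecuaz

i=3: add src[4]='z' → 'z'
i=4: add src[5]='u' → 'zu'
i=5: add src[6]='l' → 'zul'
i=6: add src[0]='e' → 'zule'
i=7: add src[1]='c' → 'zulec'
i=8: add src[2]='u' → 'zulecu'
i=9: add src[3]='a' → 'zulecua'
i=10: add src[4]='z' → 'zulecuaz'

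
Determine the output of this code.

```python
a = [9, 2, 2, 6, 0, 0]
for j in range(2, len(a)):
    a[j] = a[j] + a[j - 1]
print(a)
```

j=2: a[2] = 2+2 = 4 → [9, 2, 4, 6, 0, 0]
j=3: a[3] = 6+4 = 10 → [9, 2, 4, 10, 0, 0]
j=4: a[4] = 0+10 = 10 → [9, 2, 4, 10, 10, 0]
j=5: a[5] = 0+10 = 10 → [9, 2, 4, 10, 10, 10]

[9, 2, 4, 10, 10, 10]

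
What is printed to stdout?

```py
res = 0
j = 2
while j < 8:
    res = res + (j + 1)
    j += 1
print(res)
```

j=2: res = 0+3 = 3
j=3: res = 3+4 = 7
j=4: res = 7+5 = 12
j=5: res = 12+6 = 18
j=6: res = 18+7 = 25
j=7: res = 25+8 = 33

33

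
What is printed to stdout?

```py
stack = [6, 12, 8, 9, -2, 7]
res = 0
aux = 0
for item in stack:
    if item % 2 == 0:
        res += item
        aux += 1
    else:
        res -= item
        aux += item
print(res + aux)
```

28

item=6: even, res = 0+6 = 6; aux=1
item=12: even, res = 6+12 = 18; aux=2
item=8: even, res = 18+8 = 26; aux=3
item=9: not even, res = 26-9 = 17; aux=12
item=-2: even, res = 17+(-2) = 15; aux=13
item=7: not even, res = 15-7 = 8; aux=20
res+aux = 8+20 = 28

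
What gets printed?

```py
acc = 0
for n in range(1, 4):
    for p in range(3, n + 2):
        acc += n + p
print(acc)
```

n=2,p=3: acc = 0+5 = 5
n=3,p=3: acc = 5+6 = 11
n=3,p=4: acc = 11+7 = 18

18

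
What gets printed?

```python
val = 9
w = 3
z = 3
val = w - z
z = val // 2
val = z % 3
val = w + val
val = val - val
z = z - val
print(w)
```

val = 3-3 = 0
z = 0//2 = 0
val = 0%3 = 0
val = 3+0 = 3
val = 3-3 = 0
z = 0-0 = 0

3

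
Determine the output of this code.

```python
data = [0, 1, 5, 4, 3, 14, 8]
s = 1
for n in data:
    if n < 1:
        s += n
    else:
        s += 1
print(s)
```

7

n=0: <1, s = 1+0 = 1
n=1: not <1, s = 1+1 = 2
n=5: not <1, s = 2+1 = 3
n=4: not <1, s = 3+1 = 4
n=3: not <1, s = 4+1 = 5
n=14: not <1, s = 5+1 = 6
n=8: not <1, s = 6+1 = 7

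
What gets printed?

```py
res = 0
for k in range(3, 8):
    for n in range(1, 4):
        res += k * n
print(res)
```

150

k=3,n=1: res = 0+3 = 3
k=3,n=2: res = 3+6 = 9
k=3,n=3: res = 9+9 = 18
k=4,n=1: res = 18+4 = 22
k=4,n=2: res = 22+8 = 30
k=4,n=3: res = 30+12 = 42
k=5,n=1: res = 42+5 = 47
k=5,n=2: res = 47+10 = 57
k=5,n=3: res = 57+15 = 72
k=6,n=1: res = 72+6 = 78
k=6,n=2: res = 78+12 = 90
k=6,n=3: res = 90+18 = 108
k=7,n=1: res = 108+7 = 115
k=7,n=2: res = 115+14 = 129
k=7,n=3: res = 129+21 = 150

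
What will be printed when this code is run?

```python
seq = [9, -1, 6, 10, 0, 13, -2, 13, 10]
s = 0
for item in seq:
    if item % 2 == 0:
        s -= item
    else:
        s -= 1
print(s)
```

item=9: not even, s = 0-1 = -1
item=-1: not even, s = (-1)-1 = -2
item=6: even, s = (-2)-6 = -8
item=10: even, s = (-8)-10 = -18
item=0: even, s = (-18)-0 = -18
item=13: not even, s = (-18)-1 = -19
item=-2: even, s = (-19)-(-2) = -17
item=13: not even, s = (-17)-1 = -18
item=10: even, s = (-18)-10 = -28

-28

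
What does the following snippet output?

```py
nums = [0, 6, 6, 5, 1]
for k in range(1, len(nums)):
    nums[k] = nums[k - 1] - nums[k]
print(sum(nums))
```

-53

k=1: nums[1] = 0-6 = -6 → [0, -6, 6, 5, 1]
k=2: nums[2] = (-6)-6 = -12 → [0, -6, -12, 5, 1]
k=3: nums[3] = (-12)-5 = -17 → [0, -6, -12, -17, 1]
k=4: nums[4] = (-17)-1 = -18 → [0, -6, -12, -17, -18]
sum = -53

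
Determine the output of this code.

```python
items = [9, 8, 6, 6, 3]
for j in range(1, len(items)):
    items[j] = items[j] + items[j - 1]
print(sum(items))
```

110

j=1: items[1] = 8+9 = 17 → [9, 17, 6, 6, 3]
j=2: items[2] = 6+17 = 23 → [9, 17, 23, 6, 3]
j=3: items[3] = 6+23 = 29 → [9, 17, 23, 29, 3]
j=4: items[4] = 3+29 = 32 → [9, 17, 23, 29, 32]
sum = 110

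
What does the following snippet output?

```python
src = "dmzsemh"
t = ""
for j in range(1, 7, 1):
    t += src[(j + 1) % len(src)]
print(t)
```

j=1: add src[2]='z' → 'z'
j=2: add src[3]='s' → 'zs'
j=3: add src[4]='e' → 'zse'
j=4: add src[5]='m' → 'zsem'
j=5: add src[6]='h' → 'zsemh'
j=6: add src[0]='d' → 'zsemhd'

zsemhd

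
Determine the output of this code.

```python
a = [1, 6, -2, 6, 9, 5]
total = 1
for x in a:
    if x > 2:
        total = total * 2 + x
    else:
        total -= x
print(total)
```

111

x=1: not >2, total = 1-1 = 0
x=6: >2, total = 0*2+6 = 6
x=-2: not >2, total = 6-(-2) = 8
x=6: >2, total = 8*2+6 = 22
x=9: >2, total = 22*2+9 = 53
x=5: >2, total = 53*2+5 = 111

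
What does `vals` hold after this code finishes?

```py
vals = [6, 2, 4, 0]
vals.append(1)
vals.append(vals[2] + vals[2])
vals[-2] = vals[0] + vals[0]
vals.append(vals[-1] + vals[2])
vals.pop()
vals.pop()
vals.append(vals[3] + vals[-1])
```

append 1 → [6, 2, 4, 0, 1]
append vals[2]+vals[2] = 4+4 = 8 → [6, 2, 4, 0, 1, 8]
vals[-2] = vals[0]+vals[0] = 6+6 = 12 → [6, 2, 4, 0, 12, 8]
append vals[-1]+vals[2] = 8+4 = 12 → [6, 2, 4, 0, 12, 8, 12]
pop() removes 12 → [6, 2, 4, 0, 12, 8]
pop() removes 8 → [6, 2, 4, 0, 12]
append vals[3]+vals[-1] = 0+12 = 12 → [6, 2, 4, 0, 12, 12]

[6, 2, 4, 0, 12, 12]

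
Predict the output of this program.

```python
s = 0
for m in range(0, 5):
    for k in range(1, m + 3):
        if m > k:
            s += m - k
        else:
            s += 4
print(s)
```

66

m=0,k=1: not 0>1, s = 0+4 = 4
m=0,k=2: not 0>2, s = 4+4 = 8
m=1,k=1: not 1>1, s = 8+4 = 12
m=1,k=2: not 1>2, s = 12+4 = 16
m=1,k=3: not 1>3, s = 16+4 = 20
m=2,k=1: 2>1, s = 20+1 = 21
m=2,k=2: not 2>2, s = 21+4 = 25
m=2,k=3: not 2>3, s = 25+4 = 29
m=2,k=4: not 2>4, s = 29+4 = 33
m=3,k=1: 3>1, s = 33+2 = 35
m=3,k=2: 3>2, s = 35+1 = 36
m=3,k=3: not 3>3, s = 36+4 = 40
m=3,k=4: not 3>4, s = 40+4 = 44
m=3,k=5: not 3>5, s = 44+4 = 48
m=4,k=1: 4>1, s = 48+3 = 51
m=4,k=2: 4>2, s = 51+2 = 53
m=4,k=3: 4>3, s = 53+1 = 54
m=4,k=4: not 4>4, s = 54+4 = 58
m=4,k=5: not 4>5, s = 58+4 = 62
m=4,k=6: not 4>6, s = 62+4 = 66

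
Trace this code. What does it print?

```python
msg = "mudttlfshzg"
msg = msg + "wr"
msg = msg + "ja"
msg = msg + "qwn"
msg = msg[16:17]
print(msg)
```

w

+ 'wr' → 'mudttlfshzgwr'
+ 'ja' → 'mudttlfshzgwrja'
+ 'qwn' → 'mudttlfshzgwrjaqwn'
slice [16:17] → 'w'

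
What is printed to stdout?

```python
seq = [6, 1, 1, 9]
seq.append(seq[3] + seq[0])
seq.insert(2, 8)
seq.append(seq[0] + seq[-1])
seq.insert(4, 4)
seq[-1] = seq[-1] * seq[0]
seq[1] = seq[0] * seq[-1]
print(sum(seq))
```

append seq[3]+seq[0] = 9+6 = 15 → [6, 1, 1, 9, 15]
insert 8 at 2 → [6, 1, 8, 1, 9, 15]
append seq[0]+seq[-1] = 6+15 = 21 → [6, 1, 8, 1, 9, 15, 21]
insert 4 at 4 → [6, 1, 8, 1, 4, 9, 15, 21]
seq[-1] = seq[-1]*seq[0] = 21*6 = 126 → [6, 1, 8, 1, 4, 9, 15, 126]
seq[1] = seq[0]*seq[-1] = 6*126 = 756 → [6, 756, 8, 1, 4, 9, 15, 126]
sum = 925

925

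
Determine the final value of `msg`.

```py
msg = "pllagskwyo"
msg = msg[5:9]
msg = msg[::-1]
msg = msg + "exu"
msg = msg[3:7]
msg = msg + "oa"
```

slice [5:9] → 'skwy'
reverse → 'ywks'
+ 'exu' → 'ywksexu'
slice [3:7] → 'sexu'
+ 'oa' → 'sexuoa'

'sexuoa'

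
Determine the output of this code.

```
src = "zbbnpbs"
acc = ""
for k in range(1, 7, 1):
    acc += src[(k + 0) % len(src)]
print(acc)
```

k=1: add src[1]='b' → 'b'
k=2: add src[2]='b' → 'bb'
k=3: add src[3]='n' → 'bbn'
k=4: add src[4]='p' → 'bbnp'
k=5: add src[5]='b' → 'bbnpb'
k=6: add src[6]='s' → 'bbnpbs'

bbnpbs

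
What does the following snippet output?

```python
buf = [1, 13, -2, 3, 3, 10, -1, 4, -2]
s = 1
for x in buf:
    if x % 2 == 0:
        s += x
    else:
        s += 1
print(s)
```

x=1: not even, s = 1+1 = 2
x=13: not even, s = 2+1 = 3
x=-2: even, s = 3+(-2) = 1
x=3: not even, s = 1+1 = 2
x=3: not even, s = 2+1 = 3
x=10: even, s = 3+10 = 13
x=-1: not even, s = 13+1 = 14
x=4: even, s = 14+4 = 18
x=-2: even, s = 18+(-2) = 16

16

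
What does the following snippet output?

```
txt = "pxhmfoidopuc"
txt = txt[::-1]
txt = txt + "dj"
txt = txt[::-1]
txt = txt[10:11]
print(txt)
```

reverse → 'cupodiofmhxp'
+ 'dj' → 'cupodiofmhxpdj'
reverse → 'jdpxhmfoidopuc'
slice [10:11] → 'o'

o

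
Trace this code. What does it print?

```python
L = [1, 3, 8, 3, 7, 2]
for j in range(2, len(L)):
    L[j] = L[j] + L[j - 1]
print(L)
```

j=2: L[2] = 8+3 = 11 → [1, 3, 11, 3, 7, 2]
j=3: L[3] = 3+11 = 14 → [1, 3, 11, 14, 7, 2]
j=4: L[4] = 7+14 = 21 → [1, 3, 11, 14, 21, 2]
j=5: L[5] = 2+21 = 23 → [1, 3, 11, 14, 21, 23]

[1, 3, 11, 14, 21, 23]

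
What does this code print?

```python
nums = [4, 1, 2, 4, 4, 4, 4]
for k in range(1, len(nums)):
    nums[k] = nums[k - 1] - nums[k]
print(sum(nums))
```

k=1: nums[1] = 4-1 = 3 → [4, 3, 2, 4, 4, 4, 4]
k=2: nums[2] = 3-2 = 1 → [4, 3, 1, 4, 4, 4, 4]
k=3: nums[3] = 1-4 = -3 → [4, 3, 1, -3, 4, 4, 4]
k=4: nums[4] = (-3)-4 = -7 → [4, 3, 1, -3, -7, 4, 4]
k=5: nums[5] = (-7)-4 = -11 → [4, 3, 1, -3, -7, -11, 4]
k=6: nums[6] = (-11)-4 = -15 → [4, 3, 1, -3, -7, -11, -15]
sum = -28

-28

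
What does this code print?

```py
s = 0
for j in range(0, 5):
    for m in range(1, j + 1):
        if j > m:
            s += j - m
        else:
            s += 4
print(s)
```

j=1,m=1: not 1>1, s = 0+4 = 4
j=2,m=1: 2>1, s = 4+1 = 5
j=2,m=2: not 2>2, s = 5+4 = 9
j=3,m=1: 3>1, s = 9+2 = 11
j=3,m=2: 3>2, s = 11+1 = 12
j=3,m=3: not 3>3, s = 12+4 = 16
j=4,m=1: 4>1, s = 16+3 = 19
j=4,m=2: 4>2, s = 19+2 = 21
j=4,m=3: 4>3, s = 21+1 = 22
j=4,m=4: not 4>4, s = 22+4 = 26

26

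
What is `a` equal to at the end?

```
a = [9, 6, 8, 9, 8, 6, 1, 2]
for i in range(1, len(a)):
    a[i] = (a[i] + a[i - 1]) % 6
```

[9, 3, 5, 2, 4, 4, 5, 1]

i=1: a[1] = (6+9)%6 = 3 → [9, 3, 8, 9, 8, 6, 1, 2]
i=2: a[2] = (8+3)%6 = 5 → [9, 3, 5, 9, 8, 6, 1, 2]
i=3: a[3] = (9+5)%6 = 2 → [9, 3, 5, 2, 8, 6, 1, 2]
i=4: a[4] = (8+2)%6 = 4 → [9, 3, 5, 2, 4, 6, 1, 2]
i=5: a[5] = (6+4)%6 = 4 → [9, 3, 5, 2, 4, 4, 1, 2]
i=6: a[6] = (1+4)%6 = 5 → [9, 3, 5, 2, 4, 4, 5, 2]
i=7: a[7] = (2+5)%6 = 1 → [9, 3, 5, 2, 4, 4, 5, 1]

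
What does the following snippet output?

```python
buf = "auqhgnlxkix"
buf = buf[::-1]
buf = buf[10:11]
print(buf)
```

reverse → 'xikxlnghqua'
slice [10:11] → 'a'

a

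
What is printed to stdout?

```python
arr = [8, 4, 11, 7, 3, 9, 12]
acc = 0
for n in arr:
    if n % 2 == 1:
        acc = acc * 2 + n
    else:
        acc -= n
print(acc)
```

n=8: not odd, acc = 0-8 = -8
n=4: not odd, acc = (-8)-4 = -12
n=11: odd, acc = (-12)*2+11 = -13
n=7: odd, acc = (-13)*2+7 = -19
n=3: odd, acc = (-19)*2+3 = -35
n=9: odd, acc = (-35)*2+9 = -61
n=12: not odd, acc = (-61)-12 = -73

-73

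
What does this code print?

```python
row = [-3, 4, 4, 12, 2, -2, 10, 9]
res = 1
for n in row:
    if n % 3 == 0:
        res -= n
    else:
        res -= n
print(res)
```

n=-3: %3==0, res = 1-(-3) = 4
n=4: not %3==0, res = 4-4 = 0
n=4: not %3==0, res = 0-4 = -4
n=12: %3==0, res = (-4)-12 = -16
n=2: not %3==0, res = (-16)-2 = -18
n=-2: not %3==0, res = (-18)-(-2) = -16
n=10: not %3==0, res = (-16)-10 = -26
n=9: %3==0, res = (-26)-9 = -35

-35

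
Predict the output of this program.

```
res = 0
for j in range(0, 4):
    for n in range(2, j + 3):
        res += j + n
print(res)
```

j=0,n=2: res = 0+2 = 2
j=1,n=2: res = 2+3 = 5
j=1,n=3: res = 5+4 = 9
j=2,n=2: res = 9+4 = 13
j=2,n=3: res = 13+5 = 18
j=2,n=4: res = 18+6 = 24
j=3,n=2: res = 24+5 = 29
j=3,n=3: res = 29+6 = 35
j=3,n=4: res = 35+7 = 42
j=3,n=5: res = 42+8 = 50

50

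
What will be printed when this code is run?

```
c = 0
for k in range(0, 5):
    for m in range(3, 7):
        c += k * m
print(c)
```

180

k=0,m=3: c = 0+0 = 0
k=0,m=4: c = 0+0 = 0
k=0,m=5: c = 0+0 = 0
k=0,m=6: c = 0+0 = 0
k=1,m=3: c = 0+3 = 3
k=1,m=4: c = 3+4 = 7
k=1,m=5: c = 7+5 = 12
k=1,m=6: c = 12+6 = 18
k=2,m=3: c = 18+6 = 24
k=2,m=4: c = 24+8 = 32
k=2,m=5: c = 32+10 = 42
k=2,m=6: c = 42+12 = 54
k=3,m=3: c = 54+9 = 63
k=3,m=4: c = 63+12 = 75
k=3,m=5: c = 75+15 = 90
k=3,m=6: c = 90+18 = 108
k=4,m=3: c = 108+12 = 120
k=4,m=4: c = 120+16 = 136
k=4,m=5: c = 136+20 = 156
k=4,m=6: c = 156+24 = 180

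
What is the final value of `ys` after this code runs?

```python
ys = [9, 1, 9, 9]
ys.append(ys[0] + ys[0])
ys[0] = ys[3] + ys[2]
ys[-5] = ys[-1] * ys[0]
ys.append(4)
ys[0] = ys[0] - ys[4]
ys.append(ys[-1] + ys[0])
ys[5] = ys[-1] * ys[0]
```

[306, 1, 9, 9, 18, 94860, 310]

append ys[0]+ys[0] = 9+9 = 18 → [9, 1, 9, 9, 18]
ys[0] = ys[3]+ys[2] = 9+9 = 18 → [18, 1, 9, 9, 18]
ys[-5] = ys[-1]*ys[0] = 18*18 = 324 → [324, 1, 9, 9, 18]
append 4 → [324, 1, 9, 9, 18, 4]
ys[0] = ys[0]-ys[4] = 324-18 = 306 → [306, 1, 9, 9, 18, 4]
append ys[-1]+ys[0] = 4+306 = 310 → [306, 1, 9, 9, 18, 4, 310]
ys[5] = ys[-1]*ys[0] = 310*306 = 94860 → [306, 1, 9, 9, 18, 94860, 310]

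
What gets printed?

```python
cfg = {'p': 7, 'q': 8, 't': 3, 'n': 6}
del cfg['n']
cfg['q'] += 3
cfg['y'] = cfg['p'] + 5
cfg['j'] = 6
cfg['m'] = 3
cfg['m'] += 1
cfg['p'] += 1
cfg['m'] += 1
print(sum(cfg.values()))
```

del 'n' → {'p': 7, 'q': 8, 't': 3}
cfg['q'] = 8+3 = 11 → {'p': 7, 'q': 11, 't': 3}
cfg['y'] = cfg['p']+5 = 12 → {'p': 7, 'q': 11, 't': 3, 'y': 12}
cfg['j'] = 6 → {'p': 7, 'q': 11, 't': 3, 'y': 12, 'j': 6}
cfg['m'] = 3 → {'p': 7, 'q': 11, 't': 3, 'y': 12, 'j': 6, 'm': 3}
cfg['m'] = 3+1 = 4 → {'p': 7, 'q': 11, 't': 3, 'y': 12, 'j': 6, 'm': 4}
cfg['p'] = 7+1 = 8 → {'p': 8, 'q': 11, 't': 3, 'y': 12, 'j': 6, 'm': 4}
cfg['m'] = 4+1 = 5 → {'p': 8, 'q': 11, 't': 3, 'y': 12, 'j': 6, 'm': 5}
sum of values = 45

45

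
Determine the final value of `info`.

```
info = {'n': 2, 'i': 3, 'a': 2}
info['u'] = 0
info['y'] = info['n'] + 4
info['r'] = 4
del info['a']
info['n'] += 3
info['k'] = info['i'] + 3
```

info['u'] = 0 → {'n': 2, 'i': 3, 'a': 2, 'u': 0}
info['y'] = info['n']+4 = 6 → {'n': 2, 'i': 3, 'a': 2, 'u': 0, 'y': 6}
info['r'] = 4 → {'n': 2, 'i': 3, 'a': 2, 'u': 0, 'y': 6, 'r': 4}
del 'a' → {'n': 2, 'i': 3, 'u': 0, 'y': 6, 'r': 4}
info['n'] = 2+3 = 5 → {'n': 5, 'i': 3, 'u': 0, 'y': 6, 'r': 4}
info['k'] = info['i']+3 = 6 → {'n': 5, 'i': 3, 'u': 0, 'y': 6, 'r': 4, 'k': 6}

{'n': 5, 'i': 3, 'u': 0, 'y': 6, 'r': 4, 'k': 6}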